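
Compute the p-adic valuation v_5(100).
v_5(100) = 2

v_5(n) is the largest exponent k such that 5^k divides n. Factor out: 100 = 5^2 · 4. (Sign doesn't affect v_p.) So v_5(100) = 2.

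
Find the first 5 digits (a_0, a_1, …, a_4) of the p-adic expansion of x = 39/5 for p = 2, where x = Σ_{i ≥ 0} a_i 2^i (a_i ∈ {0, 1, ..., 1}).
(a_0, …, a_4) = (1, 1, 0, 1, 1)

v_2(39/5) = 0 (numerator and denominator both coprime to 2), so x ∈ ℤ_2^×. Compute digits iteratively via a_i = x_i mod 2, x_{i+1} = (x_i − a_i)/2, with x_0 = x:
  x_0 = 39/5;  a_0 = 1;  x_1 = (x_0 − 1)/2 = 17/5
  x_1 = 17/5;  a_1 = 1;  x_2 = (x_1 − 1)/2 = 6/5
  x_2 = 6/5;  a_2 = 0;  x_3 = (x_2 − 0)/2 = 3/5
  x_3 = 3/5;  a_3 = 1;  x_4 = (x_3 − 1)/2 = -1/5
  x_4 = -1/5;  a_4 = 1;  x_5 = (x_4 − 1)/2 = -3/5
Digits: (1, 1, 0, 1, 1).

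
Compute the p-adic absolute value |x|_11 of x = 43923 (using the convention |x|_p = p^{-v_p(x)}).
|43923|_11 = 1/14641

Step 1 — compute v_11(x) by factoring powers of 11 out of the numerator and denominator: v_11(43923) = 4. Step 2 — apply |x|_p = p^{-v_p(x)} = 11^{-4} = 1/14641.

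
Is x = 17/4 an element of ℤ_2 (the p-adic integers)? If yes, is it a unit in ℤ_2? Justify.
x ∉ ℤ_2 (v_2(x) = -2 < 0)

ℤ_2 = {x ∈ ℚ_2 : v_2(x) ≥ 0} and ℤ_2^× = {x ∈ ℤ_2 : v_2(x) = 0}. Here v_2(17/4) = v_2(num) − v_2(den) = -2; compare against these criteria.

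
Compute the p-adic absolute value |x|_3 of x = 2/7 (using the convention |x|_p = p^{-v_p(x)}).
|2/7|_3 = 1

Step 1 — compute v_3(x) by factoring powers of 3 out of the numerator and denominator: v_3(2/7) = 0. Step 2 — apply |x|_p = p^{-v_p(x)} = 3^{0} = 1.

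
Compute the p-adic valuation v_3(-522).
v_3(-522) = 2

v_3(n) is the largest exponent k such that 3^k divides n. Factor out: -522 = -3^2 · 58. (Sign doesn't affect v_p.) So v_3(-522) = 2.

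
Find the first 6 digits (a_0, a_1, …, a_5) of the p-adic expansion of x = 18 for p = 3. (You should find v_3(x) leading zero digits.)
(a_0, …, a_5) = (0, 0, 2, 0, 0, 0)

v_3(18) = 2, so a_0 = ... = a_1 = 0. Factor out: x = 3^2 · u with u = 2 a unit in ℤ_3. Expand u iteratively via a_{v+i} = u_i mod 3, u_{i+1} = (u_i − a_{v+i})/3:
  u_0 = 2;  a_2 = 2;  u_1 = (u_0 − 2)/3 = 0
  u_1 = 0;  a_3 = 0;  u_2 = (u_1 − 0)/3 = 0
  u_2 = 0;  a_4 = 0;  u_3 = (u_2 − 0)/3 = 0
  u_3 = 0;  a_5 = 0;  u_4 = (u_3 − 0)/3 = 0
Digits: (0, 0, 2, 0, 0, 0).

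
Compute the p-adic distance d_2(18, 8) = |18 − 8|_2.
d_2(18, 8) = 1/2

Step 1 — x − y = 18 − 8 = 10. Step 2 — v_2(10) = 1 (factor: 10 = (2^1 · 5); the sign does not affect v_p). Step 3 — |x − y|_2 = 2^{-1} = 1/2.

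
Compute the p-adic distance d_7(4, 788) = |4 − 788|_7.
d_7(4, 788) = 1/49

Step 1 — x − y = 4 − 788 = -784. Step 2 — v_7(-784) = 2 (factor: -784 = −(7^2 · 16); the sign does not affect v_p). Step 3 — |x − y|_7 = 7^{-2} = 1/49.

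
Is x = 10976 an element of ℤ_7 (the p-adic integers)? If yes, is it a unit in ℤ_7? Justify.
x ∈ ℤ_7 but not a unit; v_7(x) = 3 > 0

ℤ_7 = {x ∈ ℚ_7 : v_7(x) ≥ 0} and ℤ_7^× = {x ∈ ℤ_7 : v_7(x) = 0}. Here v_7(10976) = v_7(num) − v_7(den) = 3; compare against these criteria.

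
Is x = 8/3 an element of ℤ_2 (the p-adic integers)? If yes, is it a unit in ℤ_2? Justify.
x ∈ ℤ_2 but not a unit; v_2(x) = 3 > 0

ℤ_2 = {x ∈ ℚ_2 : v_2(x) ≥ 0} and ℤ_2^× = {x ∈ ℤ_2 : v_2(x) = 0}. Here v_2(8/3) = v_2(num) − v_2(den) = 3; compare against these criteria.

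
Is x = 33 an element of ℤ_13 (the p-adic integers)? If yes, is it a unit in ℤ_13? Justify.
x ∈ ℤ_13^× (unit); v_13(x) = 0

ℤ_13 = {x ∈ ℚ_13 : v_13(x) ≥ 0} and ℤ_13^× = {x ∈ ℤ_13 : v_13(x) = 0}. Here v_13(33) = v_13(num) − v_13(den) = 0; compare against these criteria.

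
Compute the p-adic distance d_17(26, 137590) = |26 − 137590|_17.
d_17(26, 137590) = 1/4913

Step 1 — x − y = 26 − 137590 = -137564. Step 2 — v_17(-137564) = 3 (factor: -137564 = −(17^3 · 28); the sign does not affect v_p). Step 3 — |x − y|_17 = 17^{-3} = 1/4913.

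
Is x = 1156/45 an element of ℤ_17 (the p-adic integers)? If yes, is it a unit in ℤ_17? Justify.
x ∈ ℤ_17 but not a unit; v_17(x) = 2 > 0

ℤ_17 = {x ∈ ℚ_17 : v_17(x) ≥ 0} and ℤ_17^× = {x ∈ ℤ_17 : v_17(x) = 0}. Here v_17(1156/45) = v_17(num) − v_17(den) = 2; compare against these criteria.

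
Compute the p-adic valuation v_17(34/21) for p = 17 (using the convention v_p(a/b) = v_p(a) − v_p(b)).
v_17(34/21) = 1

Factor powers of 17 from the numerator and denominator of the reduced fraction: 34 = 17^1 · 2 and 21 = 17^0 · 21. Apply v_p(a/b) = v_p(a) − v_p(b): v_17(34/21) = 1 − 0 = 1.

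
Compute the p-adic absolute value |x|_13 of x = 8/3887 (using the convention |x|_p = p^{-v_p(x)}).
|8/3887|_13 = 169

Step 1 — compute v_13(x) by factoring powers of 13 out of the numerator and denominator: v_13(8/3887) = -2. Step 2 — apply |x|_p = p^{-v_p(x)} = 13^{2} = 169.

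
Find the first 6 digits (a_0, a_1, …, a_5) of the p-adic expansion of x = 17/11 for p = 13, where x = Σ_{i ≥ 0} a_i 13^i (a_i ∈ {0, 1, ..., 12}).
(a_0, …, a_5) = (11, 4, 2, 1, 7, 3)

v_13(17/11) = 0 (numerator and denominator both coprime to 13), so x ∈ ℤ_13^×. Compute digits iteratively via a_i = x_i mod 13, x_{i+1} = (x_i − a_i)/13, with x_0 = x:
  x_0 = 17/11;  a_0 = 11;  x_1 = (x_0 − 11)/13 = -8/11
  x_1 = -8/11;  a_1 = 4;  x_2 = (x_1 − 4)/13 = -4/11
  x_2 = -4/11;  a_2 = 2;  x_3 = (x_2 − 2)/13 = -2/11
  x_3 = -2/11;  a_3 = 1;  x_4 = (x_3 − 1)/13 = -1/11
  x_4 = -1/11;  a_4 = 7;  x_5 = (x_4 − 7)/13 = -6/11
  x_5 = -6/11;  a_5 = 3;  x_6 = (x_5 − 3)/13 = -3/11
Digits: (11, 4, 2, 1, 7, 3).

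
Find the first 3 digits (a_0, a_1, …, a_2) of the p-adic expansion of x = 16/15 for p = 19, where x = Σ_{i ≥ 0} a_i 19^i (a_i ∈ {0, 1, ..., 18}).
(a_0, …, a_2) = (15, 17, 13)

v_19(16/15) = 0 (numerator and denominator both coprime to 19), so x ∈ ℤ_19^×. Compute digits iteratively via a_i = x_i mod 19, x_{i+1} = (x_i − a_i)/19, with x_0 = x:
  x_0 = 16/15;  a_0 = 15;  x_1 = (x_0 − 15)/19 = -11/15
  x_1 = -11/15;  a_1 = 17;  x_2 = (x_1 − 17)/19 = -14/15
  x_2 = -14/15;  a_2 = 13;  x_3 = (x_2 − 13)/19 = -11/15
Digits: (15, 17, 13).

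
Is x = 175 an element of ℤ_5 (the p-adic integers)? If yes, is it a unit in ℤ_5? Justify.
x ∈ ℤ_5 but not a unit; v_5(x) = 2 > 0

ℤ_5 = {x ∈ ℚ_5 : v_5(x) ≥ 0} and ℤ_5^× = {x ∈ ℤ_5 : v_5(x) = 0}. Here v_5(175) = v_5(num) − v_5(den) = 2; compare against these criteria.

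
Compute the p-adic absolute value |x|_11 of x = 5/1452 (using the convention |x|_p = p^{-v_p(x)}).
|5/1452|_11 = 121

Step 1 — compute v_11(x) by factoring powers of 11 out of the numerator and denominator: v_11(5/1452) = -2. Step 2 — apply |x|_p = p^{-v_p(x)} = 11^{2} = 121.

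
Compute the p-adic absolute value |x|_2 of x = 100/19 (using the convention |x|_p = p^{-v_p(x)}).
|100/19|_2 = 1/4

Step 1 — compute v_2(x) by factoring powers of 2 out of the numerator and denominator: v_2(100/19) = 2. Step 2 — apply |x|_p = p^{-v_p(x)} = 2^{-2} = 1/4.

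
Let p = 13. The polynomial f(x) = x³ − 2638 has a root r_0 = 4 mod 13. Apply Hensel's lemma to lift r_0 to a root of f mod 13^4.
r_3 = 10092 (mod 28561)

Hensel: r_{i+1} = r_i − f(r_i)/f′(r_i) mod 13^{i+2}, where f′(x) = 3x². Iterate:
  r_0 = 4 (mod 13)
  r_1 = 121 (mod 169)
  r_2 = 1304 (mod 2197)
  r_3 = 10092 (mod 28561)
Final: r = 10092 with f(r) ≡ 0 mod 13^4.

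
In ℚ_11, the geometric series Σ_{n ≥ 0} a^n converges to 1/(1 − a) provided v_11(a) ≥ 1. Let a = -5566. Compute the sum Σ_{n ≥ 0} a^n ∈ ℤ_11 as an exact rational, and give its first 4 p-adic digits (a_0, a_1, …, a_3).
Σ a^n = 1/(1 − a) = 1/5567;  first 4 digits = (1, 0, 9, 6)

v_11(a) = 2 ≥ 1, so the series converges in ℤ_11 to 1/(1 − a) = 1/(1 − (-5566)) = 1/5567. Expand this rational in ℤ_11: compute digits iteratively via d_i = x_i mod 11, x_{i+1} = (x_i − d_i)/11. The first 4 digits are (1, 0, 9, 6).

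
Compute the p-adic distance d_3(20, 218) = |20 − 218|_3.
d_3(20, 218) = 1/9

Step 1 — x − y = 20 − 218 = -198. Step 2 — v_3(-198) = 2 (factor: -198 = −(3^2 · 22); the sign does not affect v_p). Step 3 — |x − y|_3 = 3^{-2} = 1/9.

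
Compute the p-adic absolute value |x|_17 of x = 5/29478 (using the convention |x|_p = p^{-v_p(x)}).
|5/29478|_17 = 4913

Step 1 — compute v_17(x) by factoring powers of 17 out of the numerator and denominator: v_17(5/29478) = -3. Step 2 — apply |x|_p = p^{-v_p(x)} = 17^{3} = 4913.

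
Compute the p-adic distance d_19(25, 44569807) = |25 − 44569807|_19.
d_19(25, 44569807) = 1/2476099

Step 1 — x − y = 25 − 44569807 = -44569782. Step 2 — v_19(-44569782) = 5 (factor: -44569782 = −(19^5 · 18); the sign does not affect v_p). Step 3 — |x − y|_19 = 19^{-5} = 1/2476099.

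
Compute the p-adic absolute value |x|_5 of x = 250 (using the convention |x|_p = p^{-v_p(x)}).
|250|_5 = 1/125

Step 1 — compute v_5(x) by factoring powers of 5 out of the numerator and denominator: v_5(250) = 3. Step 2 — apply |x|_p = p^{-v_p(x)} = 5^{-3} = 1/125.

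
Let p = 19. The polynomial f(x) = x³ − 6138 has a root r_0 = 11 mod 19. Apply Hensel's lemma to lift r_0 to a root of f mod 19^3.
r_2 = 3678 (mod 6859)

Hensel: r_{i+1} = r_i − f(r_i)/f′(r_i) mod 19^{i+2}, where f′(x) = 3x². Iterate:
  r_0 = 11 (mod 19)
  r_1 = 68 (mod 361)
  r_2 = 3678 (mod 6859)
Final: r = 3678 with f(r) ≡ 0 mod 19^3.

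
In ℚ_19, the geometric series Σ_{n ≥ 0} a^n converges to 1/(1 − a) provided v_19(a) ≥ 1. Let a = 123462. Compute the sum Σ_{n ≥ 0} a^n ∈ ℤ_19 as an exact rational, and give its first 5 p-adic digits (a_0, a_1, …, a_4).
Σ a^n = 1/(1 − a) = -1/123461;  first 5 digits = (1, 0, 0, 18, 0)

v_19(a) = 3 ≥ 1, so the series converges in ℤ_19 to 1/(1 − a) = 1/(1 − 123462) = -1/123461. Expand this rational in ℤ_19: compute digits iteratively via d_i = x_i mod 19, x_{i+1} = (x_i − d_i)/19. The first 5 digits are (1, 0, 0, 18, 0).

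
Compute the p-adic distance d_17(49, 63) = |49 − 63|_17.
d_17(49, 63) = 1

Step 1 — x − y = 49 − 63 = -14. Step 2 — v_17(-14) = 0 (factor: -14 = −(17^0 · 14); the sign does not affect v_p). Step 3 — |x − y|_17 = 17^{0} = 1.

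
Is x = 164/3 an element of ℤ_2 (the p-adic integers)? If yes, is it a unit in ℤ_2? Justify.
x ∈ ℤ_2 but not a unit; v_2(x) = 2 > 0

ℤ_2 = {x ∈ ℚ_2 : v_2(x) ≥ 0} and ℤ_2^× = {x ∈ ℤ_2 : v_2(x) = 0}. Here v_2(164/3) = v_2(num) − v_2(den) = 2; compare against these criteria.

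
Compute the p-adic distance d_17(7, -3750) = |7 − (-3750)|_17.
d_17(7, -3750) = 1/289

Step 1 — x − y = 7 − (-3750) = 3757. Step 2 — v_17(3757) = 2 (factor: 3757 = (17^2 · 13); the sign does not affect v_p). Step 3 — |x − y|_17 = 17^{-2} = 1/289.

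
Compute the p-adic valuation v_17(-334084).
v_17(-334084) = 4

v_17(n) is the largest exponent k such that 17^k divides n. Factor out: -334084 = -17^4 · 4. (Sign doesn't affect v_p.) So v_17(-334084) = 4.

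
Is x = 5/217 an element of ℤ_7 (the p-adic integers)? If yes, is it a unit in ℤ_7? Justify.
x ∉ ℤ_7 (v_7(x) = -1 < 0)

ℤ_7 = {x ∈ ℚ_7 : v_7(x) ≥ 0} and ℤ_7^× = {x ∈ ℤ_7 : v_7(x) = 0}. Here v_7(5/217) = v_7(num) − v_7(den) = -1; compare against these criteria.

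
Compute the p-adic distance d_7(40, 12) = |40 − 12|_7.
d_7(40, 12) = 1/7

Step 1 — x − y = 40 − 12 = 28. Step 2 — v_7(28) = 1 (factor: 28 = (7^1 · 4); the sign does not affect v_p). Step 3 — |x − y|_7 = 7^{-1} = 1/7.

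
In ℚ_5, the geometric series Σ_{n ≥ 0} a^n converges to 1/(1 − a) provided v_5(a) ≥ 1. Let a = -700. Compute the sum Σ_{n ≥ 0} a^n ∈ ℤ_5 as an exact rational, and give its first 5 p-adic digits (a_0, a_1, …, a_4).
Σ a^n = 1/(1 − a) = 1/701;  first 5 digits = (1, 0, 2, 4, 2)

v_5(a) = 2 ≥ 1, so the series converges in ℤ_5 to 1/(1 − a) = 1/(1 − (-700)) = 1/701. Expand this rational in ℤ_5: compute digits iteratively via d_i = x_i mod 5, x_{i+1} = (x_i − d_i)/5. The first 5 digits are (1, 0, 2, 4, 2).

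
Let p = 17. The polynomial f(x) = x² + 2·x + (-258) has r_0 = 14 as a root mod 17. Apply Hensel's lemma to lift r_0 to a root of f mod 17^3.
r_2 = 3329 (mod 4913)

Hensel: r_{i+1} = r_i − f(r_i)·(f′(r_i))^{-1} mod 17^{i+2}, f′(x) = 2x + 2. Iterate:
  r_0 = 14 (mod 17)
  r_1 = 150 (mod 289)
  r_2 = 3329 (mod 4913)
Final: r = 3329 satisfies f(r) ≡ 0 mod 17^3.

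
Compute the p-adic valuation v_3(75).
v_3(75) = 1

v_3(n) is the largest exponent k such that 3^k divides n. Factor out: 75 = 3^1 · 25. (Sign doesn't affect v_p.) So v_3(75) = 1.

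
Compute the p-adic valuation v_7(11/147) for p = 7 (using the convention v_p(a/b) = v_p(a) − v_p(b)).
v_7(11/147) = -2

Factor powers of 7 from the numerator and denominator of the reduced fraction: 11 = 7^0 · 11 and 147 = 7^2 · 3. Apply v_p(a/b) = v_p(a) − v_p(b): v_7(11/147) = 0 − 2 = -2.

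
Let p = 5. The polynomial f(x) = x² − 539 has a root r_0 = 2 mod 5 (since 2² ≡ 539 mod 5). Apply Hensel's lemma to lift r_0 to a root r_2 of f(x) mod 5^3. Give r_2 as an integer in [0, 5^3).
r_2 = 17 (mod 125)

Hensel's recurrence: r_{i+1} = r_i − f(r_i)·(f′(r_i))^{-1} mod 5^{i+2}, with f′(x) = 2x. Iterate:
  r_0 = 2 (mod 5)
  r_1 = 17 (mod 25)
  r_2 = 17 (mod 125)
Final: r_2 = 17, and one checks f(r_2) ≡ 0 mod 5^3.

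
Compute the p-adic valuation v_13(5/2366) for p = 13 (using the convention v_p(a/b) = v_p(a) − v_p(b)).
v_13(5/2366) = -2

Factor powers of 13 from the numerator and denominator of the reduced fraction: 5 = 13^0 · 5 and 2366 = 13^2 · 14. Apply v_p(a/b) = v_p(a) − v_p(b): v_13(5/2366) = 0 − 2 = -2.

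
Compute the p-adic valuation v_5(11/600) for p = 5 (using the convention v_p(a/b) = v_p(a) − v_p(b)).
v_5(11/600) = -2

Factor powers of 5 from the numerator and denominator of the reduced fraction: 11 = 5^0 · 11 and 600 = 5^2 · 24. Apply v_p(a/b) = v_p(a) − v_p(b): v_5(11/600) = 0 − 2 = -2.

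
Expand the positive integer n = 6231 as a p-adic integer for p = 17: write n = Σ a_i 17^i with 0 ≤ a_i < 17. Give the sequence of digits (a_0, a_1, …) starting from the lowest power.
(a_0, a_1, …) = (9, 9, 4, 1)

Repeated division by 17 gives the digits low-to-high: 6231 = 9 + 9·17^1 + 4·17^2 + 1·17^3. Digit sequence: (9, 9, 4, 1).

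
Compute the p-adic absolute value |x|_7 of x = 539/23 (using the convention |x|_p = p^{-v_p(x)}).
|539/23|_7 = 1/49

Step 1 — compute v_7(x) by factoring powers of 7 out of the numerator and denominator: v_7(539/23) = 2. Step 2 — apply |x|_p = p^{-v_p(x)} = 7^{-2} = 1/49.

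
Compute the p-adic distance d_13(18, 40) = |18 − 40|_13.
d_13(18, 40) = 1

Step 1 — x − y = 18 − 40 = -22. Step 2 — v_13(-22) = 0 (factor: -22 = −(13^0 · 22); the sign does not affect v_p). Step 3 — |x − y|_13 = 13^{0} = 1.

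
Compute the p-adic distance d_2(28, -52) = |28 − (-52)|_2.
d_2(28, -52) = 1/16

Step 1 — x − y = 28 − (-52) = 80. Step 2 — v_2(80) = 4 (factor: 80 = (2^4 · 5); the sign does not affect v_p). Step 3 — |x − y|_2 = 2^{-4} = 1/16.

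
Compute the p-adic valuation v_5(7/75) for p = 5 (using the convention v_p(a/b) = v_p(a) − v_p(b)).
v_5(7/75) = -2

Factor powers of 5 from the numerator and denominator of the reduced fraction: 7 = 5^0 · 7 and 75 = 5^2 · 3. Apply v_p(a/b) = v_p(a) − v_p(b): v_5(7/75) = 0 − 2 = -2.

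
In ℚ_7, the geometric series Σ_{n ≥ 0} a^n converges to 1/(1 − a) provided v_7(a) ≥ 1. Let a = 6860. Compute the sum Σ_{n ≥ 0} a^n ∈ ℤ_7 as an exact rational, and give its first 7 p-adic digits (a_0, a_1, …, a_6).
Σ a^n = 1/(1 − a) = -1/6859;  first 7 digits = (1, 0, 0, 6, 2, 0, 1)

v_7(a) = 3 ≥ 1, so the series converges in ℤ_7 to 1/(1 − a) = 1/(1 − 6860) = -1/6859. Expand this rational in ℤ_7: compute digits iteratively via d_i = x_i mod 7, x_{i+1} = (x_i − d_i)/7. The first 7 digits are (1, 0, 0, 6, 2, 0, 1).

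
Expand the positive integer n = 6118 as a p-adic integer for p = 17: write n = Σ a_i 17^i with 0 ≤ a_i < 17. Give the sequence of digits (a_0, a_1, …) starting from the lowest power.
(a_0, a_1, …) = (15, 2, 4, 1)

Repeated division by 17 gives the digits low-to-high: 6118 = 15 + 2·17^1 + 4·17^2 + 1·17^3. Digit sequence: (15, 2, 4, 1).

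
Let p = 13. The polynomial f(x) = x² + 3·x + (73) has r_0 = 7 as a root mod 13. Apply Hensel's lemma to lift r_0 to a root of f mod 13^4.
r_3 = 10238 (mod 28561)

Hensel: r_{i+1} = r_i − f(r_i)·(f′(r_i))^{-1} mod 13^{i+2}, f′(x) = 2x + 3. Iterate:
  r_0 = 7 (mod 13)
  r_1 = 98 (mod 169)
  r_2 = 1450 (mod 2197)
  r_3 = 10238 (mod 28561)
Final: r = 10238 satisfies f(r) ≡ 0 mod 13^4.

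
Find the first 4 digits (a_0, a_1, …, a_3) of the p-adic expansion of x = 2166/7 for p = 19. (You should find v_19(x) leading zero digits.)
(a_0, …, a_3) = (0, 0, 9, 5)

v_19(2166/7) = 2, so a_0 = ... = a_1 = 0. Factor out: x = 19^2 · u with u = 6/7 a unit in ℤ_19. Expand u iteratively via a_{v+i} = u_i mod 19, u_{i+1} = (u_i − a_{v+i})/19:
  u_0 = 6/7;  a_2 = 9;  u_1 = (u_0 − 9)/19 = -3/7
  u_1 = -3/7;  a_3 = 5;  u_2 = (u_1 − 5)/19 = -2/7
Digits: (0, 0, 9, 5).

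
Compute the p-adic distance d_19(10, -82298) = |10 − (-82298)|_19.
d_19(10, -82298) = 1/6859

Step 1 — x − y = 10 − (-82298) = 82308. Step 2 — v_19(82308) = 3 (factor: 82308 = (19^3 · 12); the sign does not affect v_p). Step 3 — |x − y|_19 = 19^{-3} = 1/6859.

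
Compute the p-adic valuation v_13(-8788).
v_13(-8788) = 3

v_13(n) is the largest exponent k such that 13^k divides n. Factor out: -8788 = -13^3 · 4. (Sign doesn't affect v_p.) So v_13(-8788) = 3.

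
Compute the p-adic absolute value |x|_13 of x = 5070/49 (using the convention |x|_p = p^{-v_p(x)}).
|5070/49|_13 = 1/169

Step 1 — compute v_13(x) by factoring powers of 13 out of the numerator and denominator: v_13(5070/49) = 2. Step 2 — apply |x|_p = p^{-v_p(x)} = 13^{-2} = 1/169.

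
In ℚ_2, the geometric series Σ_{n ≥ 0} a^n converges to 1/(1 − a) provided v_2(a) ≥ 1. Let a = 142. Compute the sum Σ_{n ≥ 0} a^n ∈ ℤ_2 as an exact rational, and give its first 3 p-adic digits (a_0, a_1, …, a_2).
Σ a^n = 1/(1 − a) = -1/141;  first 3 digits = (1, 1, 0)

v_2(a) = 1 ≥ 1, so the series converges in ℤ_2 to 1/(1 − a) = 1/(1 − 142) = -1/141. Expand this rational in ℤ_2: compute digits iteratively via d_i = x_i mod 2, x_{i+1} = (x_i − d_i)/2. The first 3 digits are (1, 1, 0).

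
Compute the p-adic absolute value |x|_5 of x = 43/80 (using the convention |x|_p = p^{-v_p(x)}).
|43/80|_5 = 5

Step 1 — compute v_5(x) by factoring powers of 5 out of the numerator and denominator: v_5(43/80) = -1. Step 2 — apply |x|_p = p^{-v_p(x)} = 5^{1} = 5.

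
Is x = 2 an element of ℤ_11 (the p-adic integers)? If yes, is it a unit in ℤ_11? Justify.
x ∈ ℤ_11^× (unit); v_11(x) = 0

ℤ_11 = {x ∈ ℚ_11 : v_11(x) ≥ 0} and ℤ_11^× = {x ∈ ℤ_11 : v_11(x) = 0}. Here v_11(2) = v_11(num) − v_11(den) = 0; compare against these criteria.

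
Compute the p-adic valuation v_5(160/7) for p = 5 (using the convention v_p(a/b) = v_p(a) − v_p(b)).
v_5(160/7) = 1

Factor powers of 5 from the numerator and denominator of the reduced fraction: 160 = 5^1 · 32 and 7 = 5^0 · 7. Apply v_p(a/b) = v_p(a) − v_p(b): v_5(160/7) = 1 − 0 = 1.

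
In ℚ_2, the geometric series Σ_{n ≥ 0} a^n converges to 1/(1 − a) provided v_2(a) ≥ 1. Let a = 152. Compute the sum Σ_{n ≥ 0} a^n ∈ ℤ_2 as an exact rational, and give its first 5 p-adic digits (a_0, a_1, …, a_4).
Σ a^n = 1/(1 − a) = -1/151;  first 5 digits = (1, 0, 0, 1, 1)

v_2(a) = 3 ≥ 1, so the series converges in ℤ_2 to 1/(1 − a) = 1/(1 − 152) = -1/151. Expand this rational in ℤ_2: compute digits iteratively via d_i = x_i mod 2, x_{i+1} = (x_i − d_i)/2. The first 5 digits are (1, 0, 0, 1, 1).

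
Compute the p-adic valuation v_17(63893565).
v_17(63893565) = 5

v_17(n) is the largest exponent k such that 17^k divides n. Factor out: 63893565 = 17^5 · 45. (Sign doesn't affect v_p.) So v_17(63893565) = 5.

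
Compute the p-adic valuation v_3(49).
v_3(49) = 0

v_3(n) is the largest exponent k such that 3^k divides n. Factor out: 49 = 3^0 · 49. (Sign doesn't affect v_p.) So v_3(49) = 0.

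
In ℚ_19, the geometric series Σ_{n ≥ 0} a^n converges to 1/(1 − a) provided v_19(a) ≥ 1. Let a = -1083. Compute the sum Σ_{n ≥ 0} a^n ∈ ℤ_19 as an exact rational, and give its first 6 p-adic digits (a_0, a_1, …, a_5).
Σ a^n = 1/(1 − a) = 1/1084;  first 6 digits = (1, 0, 16, 18, 8, 0)

v_19(a) = 2 ≥ 1, so the series converges in ℤ_19 to 1/(1 − a) = 1/(1 − (-1083)) = 1/1084. Expand this rational in ℤ_19: compute digits iteratively via d_i = x_i mod 19, x_{i+1} = (x_i − d_i)/19. The first 6 digits are (1, 0, 16, 18, 8, 0).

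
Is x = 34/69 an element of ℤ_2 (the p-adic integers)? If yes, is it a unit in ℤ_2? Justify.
x ∈ ℤ_2 but not a unit; v_2(x) = 1 > 0

ℤ_2 = {x ∈ ℚ_2 : v_2(x) ≥ 0} and ℤ_2^× = {x ∈ ℤ_2 : v_2(x) = 0}. Here v_2(34/69) = v_2(num) − v_2(den) = 1; compare against these criteria.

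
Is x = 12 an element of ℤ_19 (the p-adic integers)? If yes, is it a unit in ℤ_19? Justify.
x ∈ ℤ_19^× (unit); v_19(x) = 0

ℤ_19 = {x ∈ ℚ_19 : v_19(x) ≥ 0} and ℤ_19^× = {x ∈ ℤ_19 : v_19(x) = 0}. Here v_19(12) = v_19(num) − v_19(den) = 0; compare against these criteria.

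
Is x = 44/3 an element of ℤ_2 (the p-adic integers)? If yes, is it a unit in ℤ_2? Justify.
x ∈ ℤ_2 but not a unit; v_2(x) = 2 > 0

ℤ_2 = {x ∈ ℚ_2 : v_2(x) ≥ 0} and ℤ_2^× = {x ∈ ℤ_2 : v_2(x) = 0}. Here v_2(44/3) = v_2(num) − v_2(den) = 2; compare against these criteria.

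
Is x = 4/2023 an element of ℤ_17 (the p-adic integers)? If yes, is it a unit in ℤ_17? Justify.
x ∉ ℤ_17 (v_17(x) = -2 < 0)

ℤ_17 = {x ∈ ℚ_17 : v_17(x) ≥ 0} and ℤ_17^× = {x ∈ ℤ_17 : v_17(x) = 0}. Here v_17(4/2023) = v_17(num) − v_17(den) = -2; compare against these criteria.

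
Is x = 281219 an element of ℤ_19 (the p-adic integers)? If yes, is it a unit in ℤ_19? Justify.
x ∈ ℤ_19 but not a unit; v_19(x) = 3 > 0

ℤ_19 = {x ∈ ℚ_19 : v_19(x) ≥ 0} and ℤ_19^× = {x ∈ ℤ_19 : v_19(x) = 0}. Here v_19(281219) = v_19(num) − v_19(den) = 3; compare against these criteria.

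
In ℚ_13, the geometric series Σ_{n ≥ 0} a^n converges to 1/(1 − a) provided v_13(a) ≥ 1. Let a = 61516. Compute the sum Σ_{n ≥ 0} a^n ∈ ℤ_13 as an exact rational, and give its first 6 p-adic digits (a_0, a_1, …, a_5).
Σ a^n = 1/(1 − a) = -1/61515;  first 6 digits = (1, 0, 0, 2, 2, 0)

v_13(a) = 3 ≥ 1, so the series converges in ℤ_13 to 1/(1 − a) = 1/(1 − 61516) = -1/61515. Expand this rational in ℤ_13: compute digits iteratively via d_i = x_i mod 13, x_{i+1} = (x_i − d_i)/13. The first 6 digits are (1, 0, 0, 2, 2, 0).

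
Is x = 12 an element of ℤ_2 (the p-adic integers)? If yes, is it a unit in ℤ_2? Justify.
x ∈ ℤ_2 but not a unit; v_2(x) = 2 > 0

ℤ_2 = {x ∈ ℚ_2 : v_2(x) ≥ 0} and ℤ_2^× = {x ∈ ℤ_2 : v_2(x) = 0}. Here v_2(12) = v_2(num) − v_2(den) = 2; compare against these criteria.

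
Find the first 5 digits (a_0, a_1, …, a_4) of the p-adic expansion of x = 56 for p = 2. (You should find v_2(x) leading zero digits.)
(a_0, …, a_4) = (0, 0, 0, 1, 1)

v_2(56) = 3, so a_0 = ... = a_2 = 0. Factor out: x = 2^3 · u with u = 7 a unit in ℤ_2. Expand u iteratively via a_{v+i} = u_i mod 2, u_{i+1} = (u_i − a_{v+i})/2:
  u_0 = 7;  a_3 = 1;  u_1 = (u_0 − 1)/2 = 3
  u_1 = 3;  a_4 = 1;  u_2 = (u_1 − 1)/2 = 1
Digits: (0, 0, 0, 1, 1).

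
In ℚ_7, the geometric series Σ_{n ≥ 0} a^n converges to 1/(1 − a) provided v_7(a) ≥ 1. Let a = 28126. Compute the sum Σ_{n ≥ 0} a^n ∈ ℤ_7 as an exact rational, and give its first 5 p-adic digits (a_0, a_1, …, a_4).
Σ a^n = 1/(1 − a) = -1/28125;  first 5 digits = (1, 0, 0, 5, 4)

v_7(a) = 3 ≥ 1, so the series converges in ℤ_7 to 1/(1 − a) = 1/(1 − 28126) = -1/28125. Expand this rational in ℤ_7: compute digits iteratively via d_i = x_i mod 7, x_{i+1} = (x_i − d_i)/7. The first 5 digits are (1, 0, 0, 5, 4).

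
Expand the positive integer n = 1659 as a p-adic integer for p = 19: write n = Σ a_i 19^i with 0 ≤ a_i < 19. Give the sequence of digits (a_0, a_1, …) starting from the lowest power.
(a_0, a_1, …) = (6, 11, 4)

Repeated division by 19 gives the digits low-to-high: 1659 = 6 + 11·19^1 + 4·19^2. Digit sequence: (6, 11, 4).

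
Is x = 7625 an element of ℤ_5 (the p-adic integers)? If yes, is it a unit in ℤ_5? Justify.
x ∈ ℤ_5 but not a unit; v_5(x) = 3 > 0

ℤ_5 = {x ∈ ℚ_5 : v_5(x) ≥ 0} and ℤ_5^× = {x ∈ ℤ_5 : v_5(x) = 0}. Here v_5(7625) = v_5(num) − v_5(den) = 3; compare against these criteria.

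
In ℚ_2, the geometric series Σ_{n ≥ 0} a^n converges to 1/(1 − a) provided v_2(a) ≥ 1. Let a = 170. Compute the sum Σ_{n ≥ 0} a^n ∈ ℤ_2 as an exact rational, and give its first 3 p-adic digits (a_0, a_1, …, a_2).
Σ a^n = 1/(1 − a) = -1/169;  first 3 digits = (1, 1, 1)

v_2(a) = 1 ≥ 1, so the series converges in ℤ_2 to 1/(1 − a) = 1/(1 − 170) = -1/169. Expand this rational in ℤ_2: compute digits iteratively via d_i = x_i mod 2, x_{i+1} = (x_i − d_i)/2. The first 3 digits are (1, 1, 1).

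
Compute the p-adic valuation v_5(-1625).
v_5(-1625) = 3

v_5(n) is the largest exponent k such that 5^k divides n. Factor out: -1625 = -5^3 · 13. (Sign doesn't affect v_p.) So v_5(-1625) = 3.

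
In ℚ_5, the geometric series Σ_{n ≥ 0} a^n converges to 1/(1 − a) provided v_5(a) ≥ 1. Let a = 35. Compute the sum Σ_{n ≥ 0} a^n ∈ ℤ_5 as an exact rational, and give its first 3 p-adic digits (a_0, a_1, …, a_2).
Σ a^n = 1/(1 − a) = -1/34;  first 3 digits = (1, 2, 0)

v_5(a) = 1 ≥ 1, so the series converges in ℤ_5 to 1/(1 − a) = 1/(1 − 35) = -1/34. Expand this rational in ℤ_5: compute digits iteratively via d_i = x_i mod 5, x_{i+1} = (x_i − d_i)/5. The first 3 digits are (1, 2, 0).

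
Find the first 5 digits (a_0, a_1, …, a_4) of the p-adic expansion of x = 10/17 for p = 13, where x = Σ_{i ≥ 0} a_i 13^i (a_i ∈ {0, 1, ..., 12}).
(a_0, …, a_4) = (9, 7, 4, 5, 8)

v_13(10/17) = 0 (numerator and denominator both coprime to 13), so x ∈ ℤ_13^×. Compute digits iteratively via a_i = x_i mod 13, x_{i+1} = (x_i − a_i)/13, with x_0 = x:
  x_0 = 10/17;  a_0 = 9;  x_1 = (x_0 − 9)/13 = -11/17
  x_1 = -11/17;  a_1 = 7;  x_2 = (x_1 − 7)/13 = -10/17
  x_2 = -10/17;  a_2 = 4;  x_3 = (x_2 − 4)/13 = -6/17
  x_3 = -6/17;  a_3 = 5;  x_4 = (x_3 − 5)/13 = -7/17
  x_4 = -7/17;  a_4 = 8;  x_5 = (x_4 − 8)/13 = -11/17
Digits: (9, 7, 4, 5, 8).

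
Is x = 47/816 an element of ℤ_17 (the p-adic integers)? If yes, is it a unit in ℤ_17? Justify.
x ∉ ℤ_17 (v_17(x) = -1 < 0)

ℤ_17 = {x ∈ ℚ_17 : v_17(x) ≥ 0} and ℤ_17^× = {x ∈ ℤ_17 : v_17(x) = 0}. Here v_17(47/816) = v_17(num) − v_17(den) = -1; compare against these criteria.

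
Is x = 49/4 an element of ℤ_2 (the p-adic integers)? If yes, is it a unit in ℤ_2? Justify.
x ∉ ℤ_2 (v_2(x) = -2 < 0)

ℤ_2 = {x ∈ ℚ_2 : v_2(x) ≥ 0} and ℤ_2^× = {x ∈ ℤ_2 : v_2(x) = 0}. Here v_2(49/4) = v_2(num) − v_2(den) = -2; compare against these criteria.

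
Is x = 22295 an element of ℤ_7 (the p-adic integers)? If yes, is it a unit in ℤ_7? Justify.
x ∈ ℤ_7 but not a unit; v_7(x) = 3 > 0

ℤ_7 = {x ∈ ℚ_7 : v_7(x) ≥ 0} and ℤ_7^× = {x ∈ ℤ_7 : v_7(x) = 0}. Here v_7(22295) = v_7(num) − v_7(den) = 3; compare against these criteria.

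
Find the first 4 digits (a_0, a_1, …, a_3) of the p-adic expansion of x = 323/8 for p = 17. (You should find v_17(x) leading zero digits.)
(a_0, …, a_3) = (0, 13, 10, 10)

v_17(323/8) = 1, so a_0 = ... = a_0 = 0. Factor out: x = 17^1 · u with u = 19/8 a unit in ℤ_17. Expand u iteratively via a_{v+i} = u_i mod 17, u_{i+1} = (u_i − a_{v+i})/17:
  u_0 = 19/8;  a_1 = 13;  u_1 = (u_0 − 13)/17 = -5/8
  u_1 = -5/8;  a_2 = 10;  u_2 = (u_1 − 10)/17 = -5/8
  u_2 = -5/8;  a_3 = 10;  u_3 = (u_2 − 10)/17 = -5/8
Digits: (0, 13, 10, 10).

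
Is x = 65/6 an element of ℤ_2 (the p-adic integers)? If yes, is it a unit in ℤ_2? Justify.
x ∉ ℤ_2 (v_2(x) = -1 < 0)

ℤ_2 = {x ∈ ℚ_2 : v_2(x) ≥ 0} and ℤ_2^× = {x ∈ ℤ_2 : v_2(x) = 0}. Here v_2(65/6) = v_2(num) − v_2(den) = -1; compare against these criteria.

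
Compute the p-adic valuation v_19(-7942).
v_19(-7942) = 2

v_19(n) is the largest exponent k such that 19^k divides n. Factor out: -7942 = -19^2 · 22. (Sign doesn't affect v_p.) So v_19(-7942) = 2.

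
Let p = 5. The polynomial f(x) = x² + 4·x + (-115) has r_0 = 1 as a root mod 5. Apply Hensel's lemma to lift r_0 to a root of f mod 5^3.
r_2 = 86 (mod 125)

Hensel: r_{i+1} = r_i − f(r_i)·(f′(r_i))^{-1} mod 5^{i+2}, f′(x) = 2x + 4. Iterate:
  r_0 = 1 (mod 5)
  r_1 = 11 (mod 25)
  r_2 = 86 (mod 125)
Final: r = 86 satisfies f(r) ≡ 0 mod 5^3.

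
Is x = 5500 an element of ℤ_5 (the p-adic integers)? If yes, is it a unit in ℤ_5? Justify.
x ∈ ℤ_5 but not a unit; v_5(x) = 3 > 0

ℤ_5 = {x ∈ ℚ_5 : v_5(x) ≥ 0} and ℤ_5^× = {x ∈ ℤ_5 : v_5(x) = 0}. Here v_5(5500) = v_5(num) − v_5(den) = 3; compare against these criteria.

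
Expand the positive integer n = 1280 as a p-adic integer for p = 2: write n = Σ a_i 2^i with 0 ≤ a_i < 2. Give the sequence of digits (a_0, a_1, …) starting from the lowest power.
(a_0, a_1, …) = (0, 0, 0, 0, 0, 0, 0, 0, 1, 0, 1)

Repeated division by 2 gives the digits low-to-high: 1280 = 1·2^8 + 1·2^10. Digit sequence: (0, 0, 0, 0, 0, 0, 0, 0, 1, 0, 1).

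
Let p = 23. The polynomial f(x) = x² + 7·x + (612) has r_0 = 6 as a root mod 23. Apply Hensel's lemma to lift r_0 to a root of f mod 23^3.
r_2 = 7849 (mod 12167)

Hensel: r_{i+1} = r_i − f(r_i)·(f′(r_i))^{-1} mod 23^{i+2}, f′(x) = 2x + 7. Iterate:
  r_0 = 6 (mod 23)
  r_1 = 443 (mod 529)
  r_2 = 7849 (mod 12167)
Final: r = 7849 satisfies f(r) ≡ 0 mod 23^3.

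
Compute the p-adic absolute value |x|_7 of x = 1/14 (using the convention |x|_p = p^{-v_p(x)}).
|1/14|_7 = 7

Step 1 — compute v_7(x) by factoring powers of 7 out of the numerator and denominator: v_7(1/14) = -1. Step 2 — apply |x|_p = p^{-v_p(x)} = 7^{1} = 7.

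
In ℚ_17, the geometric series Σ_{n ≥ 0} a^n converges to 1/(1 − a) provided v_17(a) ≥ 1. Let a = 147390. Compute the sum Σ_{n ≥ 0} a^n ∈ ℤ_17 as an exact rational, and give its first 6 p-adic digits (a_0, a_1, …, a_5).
Σ a^n = 1/(1 − a) = -1/147389;  first 6 digits = (1, 0, 0, 13, 1, 0)

v_17(a) = 3 ≥ 1, so the series converges in ℤ_17 to 1/(1 − a) = 1/(1 − 147390) = -1/147389. Expand this rational in ℤ_17: compute digits iteratively via d_i = x_i mod 17, x_{i+1} = (x_i − d_i)/17. The first 6 digits are (1, 0, 0, 13, 1, 0).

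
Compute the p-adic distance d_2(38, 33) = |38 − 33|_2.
d_2(38, 33) = 1

Step 1 — x − y = 38 − 33 = 5. Step 2 — v_2(5) = 0 (factor: 5 = (2^0 · 5); the sign does not affect v_p). Step 3 — |x − y|_2 = 2^{0} = 1.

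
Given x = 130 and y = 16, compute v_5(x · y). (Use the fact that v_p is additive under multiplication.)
v_5(2080) = 1

v_p(x) = 1 (factor: 130 = 5^1 · 26); v_p(y) = 0 (factor: 16 = 5^0 · 16). Additivity: v_p(xy) = v_p(x) + v_p(y) = 1 + 0 = 1. (Direct check: xy = 2080 = 5^1 · (416).)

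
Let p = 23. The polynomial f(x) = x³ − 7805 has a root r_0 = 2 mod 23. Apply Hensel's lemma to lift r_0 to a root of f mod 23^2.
r_1 = 255 (mod 529)

Hensel: r_{i+1} = r_i − f(r_i)/f′(r_i) mod 23^{i+2}, where f′(x) = 3x². Iterate:
  r_0 = 2 (mod 23)
  r_1 = 255 (mod 529)
Final: r = 255 with f(r) ≡ 0 mod 23^2.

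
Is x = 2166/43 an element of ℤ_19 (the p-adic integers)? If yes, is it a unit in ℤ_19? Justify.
x ∈ ℤ_19 but not a unit; v_19(x) = 2 > 0

ℤ_19 = {x ∈ ℚ_19 : v_19(x) ≥ 0} and ℤ_19^× = {x ∈ ℤ_19 : v_19(x) = 0}. Here v_19(2166/43) = v_19(num) − v_19(den) = 2; compare against these criteria.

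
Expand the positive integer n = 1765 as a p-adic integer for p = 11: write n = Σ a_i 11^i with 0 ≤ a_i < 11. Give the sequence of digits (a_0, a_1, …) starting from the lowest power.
(a_0, a_1, …) = (5, 6, 3, 1)

Repeated division by 11 gives the digits low-to-high: 1765 = 5 + 6·11^1 + 3·11^2 + 1·11^3. Digit sequence: (5, 6, 3, 1).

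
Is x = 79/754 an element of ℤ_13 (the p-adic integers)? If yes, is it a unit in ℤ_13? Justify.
x ∉ ℤ_13 (v_13(x) = -1 < 0)

ℤ_13 = {x ∈ ℚ_13 : v_13(x) ≥ 0} and ℤ_13^× = {x ∈ ℤ_13 : v_13(x) = 0}. Here v_13(79/754) = v_13(num) − v_13(den) = -1; compare against these criteria.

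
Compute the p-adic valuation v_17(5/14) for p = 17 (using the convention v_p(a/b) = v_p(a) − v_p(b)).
v_17(5/14) = 0

Factor powers of 17 from the numerator and denominator of the reduced fraction: 5 = 17^0 · 5 and 14 = 17^0 · 14. Apply v_p(a/b) = v_p(a) − v_p(b): v_17(5/14) = 0 − 0 = 0.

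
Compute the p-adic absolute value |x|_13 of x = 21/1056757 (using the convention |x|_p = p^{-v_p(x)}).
|21/1056757|_13 = 28561

Step 1 — compute v_13(x) by factoring powers of 13 out of the numerator and denominator: v_13(21/1056757) = -4. Step 2 — apply |x|_p = p^{-v_p(x)} = 13^{4} = 28561.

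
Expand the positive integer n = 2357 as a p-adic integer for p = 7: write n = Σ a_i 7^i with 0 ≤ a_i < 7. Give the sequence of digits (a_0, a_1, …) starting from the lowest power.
(a_0, a_1, …) = (5, 0, 6, 6)

Repeated division by 7 gives the digits low-to-high: 2357 = 5 + 6·7^2 + 6·7^3. Digit sequence: (5, 0, 6, 6).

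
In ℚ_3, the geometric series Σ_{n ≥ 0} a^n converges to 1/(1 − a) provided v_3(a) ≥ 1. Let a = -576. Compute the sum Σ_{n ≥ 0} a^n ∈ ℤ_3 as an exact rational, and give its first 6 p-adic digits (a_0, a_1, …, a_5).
Σ a^n = 1/(1 − a) = 1/577;  first 6 digits = (1, 0, 2, 2, 2, 0)

v_3(a) = 2 ≥ 1, so the series converges in ℤ_3 to 1/(1 − a) = 1/(1 − (-576)) = 1/577. Expand this rational in ℤ_3: compute digits iteratively via d_i = x_i mod 3, x_{i+1} = (x_i − d_i)/3. The first 6 digits are (1, 0, 2, 2, 2, 0).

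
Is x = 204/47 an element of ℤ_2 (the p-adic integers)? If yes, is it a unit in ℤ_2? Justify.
x ∈ ℤ_2 but not a unit; v_2(x) = 2 > 0

ℤ_2 = {x ∈ ℚ_2 : v_2(x) ≥ 0} and ℤ_2^× = {x ∈ ℤ_2 : v_2(x) = 0}. Here v_2(204/47) = v_2(num) − v_2(den) = 2; compare against these criteria.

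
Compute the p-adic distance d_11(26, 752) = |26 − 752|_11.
d_11(26, 752) = 1/121

Step 1 — x − y = 26 − 752 = -726. Step 2 — v_11(-726) = 2 (factor: -726 = −(11^2 · 6); the sign does not affect v_p). Step 3 — |x − y|_11 = 11^{-2} = 1/121.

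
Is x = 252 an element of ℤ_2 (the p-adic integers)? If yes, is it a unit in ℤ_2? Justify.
x ∈ ℤ_2 but not a unit; v_2(x) = 2 > 0

ℤ_2 = {x ∈ ℚ_2 : v_2(x) ≥ 0} and ℤ_2^× = {x ∈ ℤ_2 : v_2(x) = 0}. Here v_2(252) = v_2(num) − v_2(den) = 2; compare against these criteria.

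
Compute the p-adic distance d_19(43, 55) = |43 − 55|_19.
d_19(43, 55) = 1

Step 1 — x − y = 43 − 55 = -12. Step 2 — v_19(-12) = 0 (factor: -12 = −(19^0 · 12); the sign does not affect v_p). Step 3 — |x − y|_19 = 19^{0} = 1.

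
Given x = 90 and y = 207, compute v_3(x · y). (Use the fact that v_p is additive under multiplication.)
v_3(18630) = 4

v_p(x) = 2 (factor: 90 = 3^2 · 10); v_p(y) = 2 (factor: 207 = 3^2 · 23). Additivity: v_p(xy) = v_p(x) + v_p(y) = 2 + 2 = 4. (Direct check: xy = 18630 = 3^4 · (230).)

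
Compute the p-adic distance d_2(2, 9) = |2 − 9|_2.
d_2(2, 9) = 1

Step 1 — x − y = 2 − 9 = -7. Step 2 — v_2(-7) = 0 (factor: -7 = −(2^0 · 7); the sign does not affect v_p). Step 3 — |x − y|_2 = 2^{0} = 1.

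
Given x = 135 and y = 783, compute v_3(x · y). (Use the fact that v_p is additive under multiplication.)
v_3(105705) = 6

v_p(x) = 3 (factor: 135 = 3^3 · 5); v_p(y) = 3 (factor: 783 = 3^3 · 29). Additivity: v_p(xy) = v_p(x) + v_p(y) = 3 + 3 = 6. (Direct check: xy = 105705 = 3^6 · (145).)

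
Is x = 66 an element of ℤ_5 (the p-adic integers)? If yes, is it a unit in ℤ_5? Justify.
x ∈ ℤ_5^× (unit); v_5(x) = 0

ℤ_5 = {x ∈ ℚ_5 : v_5(x) ≥ 0} and ℤ_5^× = {x ∈ ℤ_5 : v_5(x) = 0}. Here v_5(66) = v_5(num) − v_5(den) = 0; compare against these criteria.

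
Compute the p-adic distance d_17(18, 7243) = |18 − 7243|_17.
d_17(18, 7243) = 1/289

Step 1 — x − y = 18 − 7243 = -7225. Step 2 — v_17(-7225) = 2 (factor: -7225 = −(17^2 · 25); the sign does not affect v_p). Step 3 — |x − y|_17 = 17^{-2} = 1/289.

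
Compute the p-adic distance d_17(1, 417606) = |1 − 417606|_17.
d_17(1, 417606) = 1/83521

Step 1 — x − y = 1 − 417606 = -417605. Step 2 — v_17(-417605) = 4 (factor: -417605 = −(17^4 · 5); the sign does not affect v_p). Step 3 — |x − y|_17 = 17^{-4} = 1/83521.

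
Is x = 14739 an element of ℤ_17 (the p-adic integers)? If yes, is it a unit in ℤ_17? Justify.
x ∈ ℤ_17 but not a unit; v_17(x) = 3 > 0

ℤ_17 = {x ∈ ℚ_17 : v_17(x) ≥ 0} and ℤ_17^× = {x ∈ ℤ_17 : v_17(x) = 0}. Here v_17(14739) = v_17(num) − v_17(den) = 3; compare against these criteria.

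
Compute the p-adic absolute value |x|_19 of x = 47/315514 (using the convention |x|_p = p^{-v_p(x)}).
|47/315514|_19 = 6859

Step 1 — compute v_19(x) by factoring powers of 19 out of the numerator and denominator: v_19(47/315514) = -3. Step 2 — apply |x|_p = p^{-v_p(x)} = 19^{3} = 6859.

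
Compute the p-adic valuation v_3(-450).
v_3(-450) = 2

v_3(n) is the largest exponent k such that 3^k divides n. Factor out: -450 = -3^2 · 50. (Sign doesn't affect v_p.) So v_3(-450) = 2.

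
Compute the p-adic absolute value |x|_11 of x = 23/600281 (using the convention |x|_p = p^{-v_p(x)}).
|23/600281|_11 = 14641

Step 1 — compute v_11(x) by factoring powers of 11 out of the numerator and denominator: v_11(23/600281) = -4. Step 2 — apply |x|_p = p^{-v_p(x)} = 11^{4} = 14641.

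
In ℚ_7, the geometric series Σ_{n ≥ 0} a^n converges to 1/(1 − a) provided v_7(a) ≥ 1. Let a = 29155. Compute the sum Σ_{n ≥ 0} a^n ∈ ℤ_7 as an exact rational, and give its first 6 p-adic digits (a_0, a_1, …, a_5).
Σ a^n = 1/(1 − a) = -1/29154;  first 6 digits = (1, 0, 0, 1, 5, 1)

v_7(a) = 3 ≥ 1, so the series converges in ℤ_7 to 1/(1 − a) = 1/(1 − 29155) = -1/29154. Expand this rational in ℤ_7: compute digits iteratively via d_i = x_i mod 7, x_{i+1} = (x_i − d_i)/7. The first 6 digits are (1, 0, 0, 1, 5, 1).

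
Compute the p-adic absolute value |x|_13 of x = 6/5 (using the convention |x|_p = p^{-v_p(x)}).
|6/5|_13 = 1

Step 1 — compute v_13(x) by factoring powers of 13 out of the numerator and denominator: v_13(6/5) = 0. Step 2 — apply |x|_p = p^{-v_p(x)} = 13^{0} = 1.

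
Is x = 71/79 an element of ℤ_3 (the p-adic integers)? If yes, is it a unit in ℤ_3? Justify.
x ∈ ℤ_3^× (unit); v_3(x) = 0

ℤ_3 = {x ∈ ℚ_3 : v_3(x) ≥ 0} and ℤ_3^× = {x ∈ ℤ_3 : v_3(x) = 0}. Here v_3(71/79) = v_3(num) − v_3(den) = 0; compare against these criteria.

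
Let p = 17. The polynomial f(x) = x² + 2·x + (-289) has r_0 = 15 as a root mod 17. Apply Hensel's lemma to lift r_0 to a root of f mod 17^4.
r_3 = 41614 (mod 83521)

Hensel: r_{i+1} = r_i − f(r_i)·(f′(r_i))^{-1} mod 17^{i+2}, f′(x) = 2x + 2. Iterate:
  r_0 = 15 (mod 17)
  r_1 = 287 (mod 289)
  r_2 = 2310 (mod 4913)
  r_3 = 41614 (mod 83521)
Final: r = 41614 satisfies f(r) ≡ 0 mod 17^4.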